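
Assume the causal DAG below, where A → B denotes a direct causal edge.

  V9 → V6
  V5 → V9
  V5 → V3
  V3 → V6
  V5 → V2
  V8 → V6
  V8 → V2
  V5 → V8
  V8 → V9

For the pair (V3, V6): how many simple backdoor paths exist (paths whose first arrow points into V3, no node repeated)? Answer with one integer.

6

A backdoor path from V3 to V6 is any simple undirected path whose first edge points into V3 (i.e. leaves V3 via a parent).
Parents of V3: {V5}.
Enumerating:
  P1: V3 <- V5 -> V8 -> V9 -> V6
  P2: V3 <- V5 -> V8 -> V6
  P3: V3 <- V5 -> V9 <- V8 -> V6
  P4: V3 <- V5 -> V9 -> V6
  P5: V3 <- V5 -> V2 <- V8 -> V9 -> V6
  P6: V3 <- V5 -> V2 <- V8 -> V6
That exhausts the simple backdoor paths. Count: 6.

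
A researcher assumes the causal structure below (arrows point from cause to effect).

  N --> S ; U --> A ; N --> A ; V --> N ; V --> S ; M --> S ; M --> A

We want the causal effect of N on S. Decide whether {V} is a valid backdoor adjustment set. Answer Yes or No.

Yes

Backdoor paths from N to S (paths whose first edge points into N):
  P1: N <- V -> S
Condition 1 (no descendant of N in the set): holds — descendants of N are {A, S}; none are in {V}.
Condition 2 (every backdoor path blocked by {V}):
  P1: blocked at fork node V ∈ conditioning set.
{V} satisfies the backdoor criterion.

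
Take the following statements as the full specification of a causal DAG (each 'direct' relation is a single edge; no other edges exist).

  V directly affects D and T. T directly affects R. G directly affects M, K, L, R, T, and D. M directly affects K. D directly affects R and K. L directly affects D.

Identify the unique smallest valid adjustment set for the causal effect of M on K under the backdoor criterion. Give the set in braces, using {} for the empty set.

{G}

Variables eligible for adjustment (non-descendants of M, excluding M and K): {D, G, L, R, T, V}.
Backdoor paths from M to K:
  P1: M <- G -> L -> D -> K
  P2: M <- G -> T <- V -> D -> K
  P3: M <- G -> T -> R <- D -> K
  P4: M <- G -> D -> K
  P5: M <- G -> R <- T <- V -> D -> K
  P6: M <- G -> R <- D -> K
  P7: M <- G -> K
The empty set is not sufficient: P1 (M <- G -> L -> D -> K) has no collider blocking it and no conditioned non-collider, so it is open.
Try {G}:
  P1: blocked at fork node G ∈ conditioning set.
  P2: blocked at fork node G ∈ conditioning set.
  P3: blocked at fork node G ∈ conditioning set.
  P4: blocked at fork node G ∈ conditioning set.
  P5: blocked at fork node G ∈ conditioning set.
  P6: blocked at fork node G ∈ conditioning set.
  P7: blocked at fork node G ∈ conditioning set.
{G} contains no descendant of M and blocks every backdoor path.
No other singleton works — e.g. {V} leaves P1 open — so {G} is the unique smallest valid adjustment set.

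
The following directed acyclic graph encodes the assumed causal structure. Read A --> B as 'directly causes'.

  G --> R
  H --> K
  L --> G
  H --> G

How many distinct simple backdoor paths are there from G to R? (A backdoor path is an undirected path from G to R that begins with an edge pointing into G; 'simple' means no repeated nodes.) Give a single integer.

A backdoor path from G to R is any simple undirected path whose first edge points into G (i.e. leaves G via a parent).
Parents of G: {H, L}.
No simple path from any parent of G reaches R without revisiting G, so there are no backdoor paths.

0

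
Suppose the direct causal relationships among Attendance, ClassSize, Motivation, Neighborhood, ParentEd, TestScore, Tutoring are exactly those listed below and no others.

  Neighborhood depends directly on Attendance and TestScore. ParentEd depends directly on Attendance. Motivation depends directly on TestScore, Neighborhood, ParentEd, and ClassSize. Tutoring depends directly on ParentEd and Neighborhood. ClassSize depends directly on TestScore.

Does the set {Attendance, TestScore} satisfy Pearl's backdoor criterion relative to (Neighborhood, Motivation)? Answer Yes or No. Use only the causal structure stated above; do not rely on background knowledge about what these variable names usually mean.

Yes

Backdoor paths from Neighborhood to Motivation (paths whose first edge points into Neighborhood):
  P1: Neighborhood <- Attendance -> ParentEd -> Motivation
  P2: Neighborhood <- TestScore -> ClassSize -> Motivation
  P3: Neighborhood <- TestScore -> Motivation
Condition 1 (no descendant of Neighborhood in the set): holds — descendants of Neighborhood are {Motivation, Tutoring}; none are in {Attendance, TestScore}.
Condition 2 (every backdoor path blocked by {Attendance, TestScore}):
  P1: blocked at fork node Attendance ∈ conditioning set.
  P2: blocked at fork node TestScore ∈ conditioning set.
  P3: blocked at fork node TestScore ∈ conditioning set.
{Attendance, TestScore} satisfies the backdoor criterion.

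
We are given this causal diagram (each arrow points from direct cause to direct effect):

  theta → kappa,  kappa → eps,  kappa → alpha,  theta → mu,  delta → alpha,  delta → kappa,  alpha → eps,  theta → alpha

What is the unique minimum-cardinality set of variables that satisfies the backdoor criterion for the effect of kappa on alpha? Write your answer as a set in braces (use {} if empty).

{delta, theta}

Variables eligible for adjustment (non-descendants of kappa, excluding kappa and alpha): {delta, mu, theta}.
Backdoor paths from kappa to alpha:
  P1: kappa <- delta -> alpha
  P2: kappa <- theta -> alpha
The empty set is not sufficient: P1 (kappa <- delta -> alpha) has no collider blocking it and no conditioned non-collider, so it is open.
Try {delta, theta}:
  P1: blocked at fork node delta ∈ conditioning set.
  P2: blocked at fork node theta ∈ conditioning set.
{delta, theta} contains no descendant of kappa and blocks every backdoor path.
Every element of {delta, theta} is needed (dropping delta leaves P1 open; dropping theta leaves P2 open), so no proper subset is valid.
Among all size-2 subsets of the eligible variables, only {delta, theta} blocks every backdoor path, so it is the unique smallest valid adjustment set.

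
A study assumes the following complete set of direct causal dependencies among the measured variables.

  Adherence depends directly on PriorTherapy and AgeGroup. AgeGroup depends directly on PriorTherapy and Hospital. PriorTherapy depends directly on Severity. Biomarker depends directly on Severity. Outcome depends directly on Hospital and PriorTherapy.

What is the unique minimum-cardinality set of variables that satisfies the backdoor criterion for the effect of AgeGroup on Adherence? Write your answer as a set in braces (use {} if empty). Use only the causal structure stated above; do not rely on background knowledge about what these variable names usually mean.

Variables eligible for adjustment (non-descendants of AgeGroup, excluding AgeGroup and Adherence): {Biomarker, Hospital, Outcome, PriorTherapy, Severity}.
Backdoor paths from AgeGroup to Adherence:
  P1: AgeGroup <- PriorTherapy -> Adherence
  P2: AgeGroup <- Hospital -> Outcome <- PriorTherapy -> Adherence
The empty set is not sufficient: P1 (AgeGroup <- PriorTherapy -> Adherence) has no collider blocking it and no conditioned non-collider, so it is open.
Try {PriorTherapy}:
  P1: blocked at fork node PriorTherapy ∈ conditioning set.
  P2: blocked at collider Outcome (neither it nor any descendant is in the conditioning set).
{PriorTherapy} contains no descendant of AgeGroup and blocks every backdoor path.
No other singleton works — e.g. {Severity} leaves P1 open — so {PriorTherapy} is the unique smallest valid adjustment set.

{PriorTherapy}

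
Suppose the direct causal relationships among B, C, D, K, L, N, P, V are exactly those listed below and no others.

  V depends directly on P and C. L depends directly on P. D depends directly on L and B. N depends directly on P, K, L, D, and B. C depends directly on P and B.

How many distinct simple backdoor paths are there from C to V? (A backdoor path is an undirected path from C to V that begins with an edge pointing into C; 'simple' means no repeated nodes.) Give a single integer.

8

A backdoor path from C to V is any simple undirected path whose first edge points into C (i.e. leaves C via a parent).
Parents of C: {B, P}.
Enumerating:
  P1: C <- P -> V
  P2: C <- B -> D <- L <- P -> V
  P3: C <- B -> D <- L -> N <- P -> V
  P4: C <- B -> D -> N <- P -> V
  P5: C <- B -> D -> N <- L <- P -> V
  P6: C <- B -> N <- P -> V
  P7: C <- B -> N <- L <- P -> V
  P8: C <- B -> N <- D <- L <- P -> V
That exhausts the simple backdoor paths. Count: 8.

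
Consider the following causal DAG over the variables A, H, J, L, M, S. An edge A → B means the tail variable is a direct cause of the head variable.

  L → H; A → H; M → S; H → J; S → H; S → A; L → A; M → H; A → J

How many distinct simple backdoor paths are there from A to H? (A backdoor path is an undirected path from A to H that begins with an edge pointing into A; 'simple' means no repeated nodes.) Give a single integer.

3

A backdoor path from A to H is any simple undirected path whose first edge points into A (i.e. leaves A via a parent).
Parents of A: {L, S}.
Enumerating:
  P1: A <- L -> H
  P2: A <- S <- M -> H
  P3: A <- S -> H
That exhausts the simple backdoor paths. Count: 3.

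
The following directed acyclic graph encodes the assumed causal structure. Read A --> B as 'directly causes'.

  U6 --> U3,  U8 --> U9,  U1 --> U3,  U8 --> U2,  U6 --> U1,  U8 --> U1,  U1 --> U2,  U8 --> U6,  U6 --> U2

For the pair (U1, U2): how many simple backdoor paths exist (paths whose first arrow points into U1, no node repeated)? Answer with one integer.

4

A backdoor path from U1 to U2 is any simple undirected path whose first edge points into U1 (i.e. leaves U1 via a parent).
Parents of U1: {U6, U8}.
Enumerating:
  P1: U1 <- U8 -> U6 -> U2
  P2: U1 <- U8 -> U2
  P3: U1 <- U6 <- U8 -> U2
  P4: U1 <- U6 -> U2
That exhausts the simple backdoor paths. Count: 4.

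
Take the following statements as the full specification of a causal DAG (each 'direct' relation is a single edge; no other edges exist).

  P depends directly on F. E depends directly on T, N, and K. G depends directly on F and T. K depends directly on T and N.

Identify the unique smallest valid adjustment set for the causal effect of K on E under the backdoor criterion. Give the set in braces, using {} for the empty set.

Variables eligible for adjustment (non-descendants of K, excluding K and E): {F, G, N, P, T}.
Backdoor paths from K to E:
  P1: K <- T -> E
  P2: K <- N -> E
The empty set is not sufficient: P1 (K <- T -> E) has no collider blocking it and no conditioned non-collider, so it is open.
Try {N, T}:
  P1: blocked at fork node T ∈ conditioning set.
  P2: blocked at fork node N ∈ conditioning set.
{N, T} contains no descendant of K and blocks every backdoor path.
Every element of {N, T} is needed (dropping N leaves P2 open; dropping T leaves P1 open), so no proper subset is valid.
Among all size-2 subsets of the eligible variables, only {N, T} blocks every backdoor path, so it is the unique smallest valid adjustment set.

{N, T}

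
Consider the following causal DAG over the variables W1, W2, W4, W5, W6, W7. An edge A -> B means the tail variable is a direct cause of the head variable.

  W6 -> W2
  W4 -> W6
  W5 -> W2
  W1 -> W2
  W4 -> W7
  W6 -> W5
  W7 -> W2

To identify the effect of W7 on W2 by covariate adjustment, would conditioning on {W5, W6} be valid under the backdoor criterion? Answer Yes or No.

Backdoor paths from W7 to W2 (paths whose first edge points into W7):
  P1: W7 <- W4 -> W6 -> W5 -> W2
  P2: W7 <- W4 -> W6 -> W2
Condition 1 (no descendant of W7 in the set): holds — descendants of W7 are {W2}; none are in {W5, W6}.
Condition 2 (every backdoor path blocked by {W5, W6}):
  P1: blocked at chain node W6 ∈ conditioning set.
  P2: blocked at chain node W6 ∈ conditioning set.
{W5, W6} satisfies the backdoor criterion.

Yes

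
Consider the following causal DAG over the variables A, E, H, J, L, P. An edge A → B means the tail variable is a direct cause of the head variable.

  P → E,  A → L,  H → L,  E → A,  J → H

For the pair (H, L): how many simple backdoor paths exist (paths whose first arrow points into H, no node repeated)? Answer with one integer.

A backdoor path from H to L is any simple undirected path whose first edge points into H (i.e. leaves H via a parent).
Parents of H: {J}.
No simple path from any parent of H reaches L without revisiting H, so there are no backdoor paths.

0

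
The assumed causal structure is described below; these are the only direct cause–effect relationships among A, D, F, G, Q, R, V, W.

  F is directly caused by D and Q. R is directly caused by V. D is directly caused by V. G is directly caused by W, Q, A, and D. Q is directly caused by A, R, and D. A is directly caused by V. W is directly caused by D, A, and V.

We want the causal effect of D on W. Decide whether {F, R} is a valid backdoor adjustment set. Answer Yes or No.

No

Backdoor paths from D to W (paths whose first edge points into D):
  P1: D <- V -> A -> Q -> G <- W
  P2: D <- V -> A -> W
  P3: D <- V -> A -> G <- W
  P4: D <- V -> R -> Q <- A -> W
  P5: D <- V -> R -> Q <- A -> G <- W
  P6: D <- V -> R -> Q -> G <- A -> W
  P7: D <- V -> R -> Q -> G <- W
  P8: D <- V -> W
Condition 1 (no descendant of D in the set): FAILS — F is a descendant of D.
Condition 2 (every backdoor path blocked by {F, R}):
  P1: blocked at collider G (neither it nor any descendant is in the conditioning set).
  P2: open — no interior node is in the conditioning set.
  P3: blocked at collider G (neither it nor any descendant is in the conditioning set).
  P4: blocked at chain node R ∈ conditioning set.
  P5: blocked at chain node R ∈ conditioning set.
  P6: blocked at chain node R ∈ conditioning set.
  P7: blocked at chain node R ∈ conditioning set.
  P8: open — no interior node is in the conditioning set.
{F, R} does not satisfy the backdoor criterion.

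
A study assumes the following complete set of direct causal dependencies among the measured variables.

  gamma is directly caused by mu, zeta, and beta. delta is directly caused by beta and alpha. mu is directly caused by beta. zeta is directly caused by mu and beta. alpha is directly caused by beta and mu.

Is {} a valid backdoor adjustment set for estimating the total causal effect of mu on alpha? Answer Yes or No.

No

Backdoor paths from mu to alpha (paths whose first edge points into mu):
  P1: mu <- beta -> alpha
  P2: mu <- beta -> delta <- alpha
Condition 1 (no descendant of mu in the set): holds — descendants of mu are {alpha, delta, gamma, zeta}; none are in {}.
Condition 2 (every backdoor path blocked by {}):
  P1: open — no interior node is in the conditioning set.
  P2: blocked at collider delta (neither it nor any descendant is in the conditioning set).
{} does not satisfy the backdoor criterion.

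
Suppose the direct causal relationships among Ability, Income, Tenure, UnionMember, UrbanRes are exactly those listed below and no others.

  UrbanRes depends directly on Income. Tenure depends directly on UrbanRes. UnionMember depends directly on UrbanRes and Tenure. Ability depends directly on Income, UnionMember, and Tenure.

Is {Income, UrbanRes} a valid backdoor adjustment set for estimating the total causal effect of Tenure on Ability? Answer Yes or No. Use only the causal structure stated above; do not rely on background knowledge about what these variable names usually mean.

Yes

Backdoor paths from Tenure to Ability (paths whose first edge points into Tenure):
  P1: Tenure <- UrbanRes <- Income -> Ability
  P2: Tenure <- UrbanRes -> UnionMember -> Ability
Condition 1 (no descendant of Tenure in the set): holds — descendants of Tenure are {Ability, UnionMember}; none are in {Income, UrbanRes}.
Condition 2 (every backdoor path blocked by {Income, UrbanRes}):
  P1: blocked at chain node UrbanRes ∈ conditioning set.
  P2: blocked at fork node UrbanRes ∈ conditioning set.
{Income, UrbanRes} satisfies the backdoor criterion.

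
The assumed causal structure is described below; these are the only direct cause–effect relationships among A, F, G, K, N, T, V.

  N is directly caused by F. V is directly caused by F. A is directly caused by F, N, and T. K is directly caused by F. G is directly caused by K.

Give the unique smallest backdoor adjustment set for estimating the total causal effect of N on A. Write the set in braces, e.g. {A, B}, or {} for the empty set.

{F}

Variables eligible for adjustment (non-descendants of N, excluding N and A): {F, G, K, T, V}.
Backdoor paths from N to A:
  P1: N <- F -> A
The empty set is not sufficient: P1 (N <- F -> A) has no collider blocking it and no conditioned non-collider, so it is open.
Try {F}:
  P1: blocked at fork node F ∈ conditioning set.
{F} contains no descendant of N and blocks every backdoor path.
No other singleton works — e.g. {T} leaves P1 open — so {F} is the unique smallest valid adjustment set.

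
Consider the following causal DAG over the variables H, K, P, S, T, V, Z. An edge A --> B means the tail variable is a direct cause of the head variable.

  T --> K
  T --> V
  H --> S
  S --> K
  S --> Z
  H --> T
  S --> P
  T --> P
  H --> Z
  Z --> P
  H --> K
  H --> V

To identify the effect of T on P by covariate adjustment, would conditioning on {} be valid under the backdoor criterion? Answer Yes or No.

No

Backdoor paths from T to P (paths whose first edge points into T):
  P1: T <- H -> S -> Z -> P
  P2: T <- H -> S -> P
  P3: T <- H -> K <- S -> Z -> P
  P4: T <- H -> K <- S -> P
  P5: T <- H -> Z <- S -> P
  P6: T <- H -> Z -> P
Condition 1 (no descendant of T in the set): holds — descendants of T are {K, P, V}; none are in {}.
Condition 2 (every backdoor path blocked by {}):
  P1: open — no interior node is in the conditioning set.
  P2: open — no interior node is in the conditioning set.
  P3: blocked at collider K (neither it nor any descendant is in the conditioning set).
  P4: blocked at collider K (neither it nor any descendant is in the conditioning set).
  P5: blocked at collider Z (neither it nor any descendant is in the conditioning set).
  P6: open — no interior node is in the conditioning set.
{} does not satisfy the backdoor criterion.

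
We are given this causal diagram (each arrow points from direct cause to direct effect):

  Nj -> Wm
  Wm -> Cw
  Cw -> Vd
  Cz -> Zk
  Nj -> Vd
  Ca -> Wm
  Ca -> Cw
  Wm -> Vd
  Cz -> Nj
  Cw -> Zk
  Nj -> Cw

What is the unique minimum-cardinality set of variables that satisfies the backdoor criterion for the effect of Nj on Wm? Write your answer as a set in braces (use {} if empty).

{}

Variables eligible for adjustment (non-descendants of Nj, excluding Nj and Wm): {Ca, Cz}.
Backdoor paths from Nj to Wm:
  P1: Nj <- Cz -> Zk <- Cw <- Ca -> Wm
  P2: Nj <- Cz -> Zk <- Cw <- Wm
  P3: Nj <- Cz -> Zk <- Cw -> Vd <- Wm
Each backdoor path contains an unconditioned collider, so every path is already blocked with the empty conditioning set:
  P1: blocked at collider Zk (neither it nor any descendant is in the conditioning set).
  P2: blocked at collider Zk (neither it nor any descendant is in the conditioning set).
  P3: blocked at collider Zk (neither it nor any descendant is in the conditioning set).
The empty set is therefore the unique smallest valid set.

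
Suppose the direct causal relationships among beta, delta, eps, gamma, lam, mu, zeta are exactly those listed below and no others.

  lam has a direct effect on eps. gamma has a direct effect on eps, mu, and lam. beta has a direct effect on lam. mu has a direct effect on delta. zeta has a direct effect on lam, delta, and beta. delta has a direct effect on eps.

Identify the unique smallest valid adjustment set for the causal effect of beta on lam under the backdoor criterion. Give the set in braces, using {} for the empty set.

{zeta}

Variables eligible for adjustment (non-descendants of beta, excluding beta and lam): {delta, gamma, mu, zeta}.
Backdoor paths from beta to lam:
  P1: beta <- zeta -> lam
  P2: beta <- zeta -> delta <- mu <- gamma -> lam
  P3: beta <- zeta -> delta <- mu <- gamma -> eps <- lam
  P4: beta <- zeta -> delta -> eps <- gamma -> lam
  P5: beta <- zeta -> delta -> eps <- lam
The empty set is not sufficient: P1 (beta <- zeta -> lam) has no collider blocking it and no conditioned non-collider, so it is open.
Try {zeta}:
  P1: blocked at fork node zeta ∈ conditioning set.
  P2: blocked at fork node zeta ∈ conditioning set.
  P3: blocked at fork node zeta ∈ conditioning set.
  P4: blocked at fork node zeta ∈ conditioning set.
  P5: blocked at fork node zeta ∈ conditioning set.
{zeta} contains no descendant of beta and blocks every backdoor path.
No other singleton works — e.g. {gamma} leaves P1 open — so {zeta} is the unique smallest valid adjustment set.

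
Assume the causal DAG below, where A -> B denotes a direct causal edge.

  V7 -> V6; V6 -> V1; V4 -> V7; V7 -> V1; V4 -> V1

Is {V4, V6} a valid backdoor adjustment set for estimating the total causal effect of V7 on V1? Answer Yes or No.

No

Backdoor paths from V7 to V1 (paths whose first edge points into V7):
  P1: V7 <- V4 -> V1
Condition 1 (no descendant of V7 in the set): FAILS — V6 is a descendant of V7.
Condition 2 (every backdoor path blocked by {V4, V6}):
  P1: blocked at fork node V4 ∈ conditioning set.
{V4, V6} does not satisfy the backdoor criterion.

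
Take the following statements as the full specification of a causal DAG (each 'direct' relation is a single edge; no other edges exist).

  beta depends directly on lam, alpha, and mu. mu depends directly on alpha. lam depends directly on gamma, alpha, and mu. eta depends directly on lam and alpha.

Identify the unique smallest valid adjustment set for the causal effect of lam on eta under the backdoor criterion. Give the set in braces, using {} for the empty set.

Variables eligible for adjustment (non-descendants of lam, excluding lam and eta): {alpha, gamma, mu}.
Backdoor paths from lam to eta:
  P1: lam <- alpha -> eta
  P2: lam <- mu <- alpha -> eta
  P3: lam <- mu -> beta <- alpha -> eta
The empty set is not sufficient: P1 (lam <- alpha -> eta) has no collider blocking it and no conditioned non-collider, so it is open.
Try {alpha}:
  P1: blocked at fork node alpha ∈ conditioning set.
  P2: blocked at fork node alpha ∈ conditioning set.
  P3: blocked at collider beta (neither it nor any descendant is in the conditioning set).
{alpha} contains no descendant of lam and blocks every backdoor path.
No other singleton works — e.g. {gamma} leaves P1 open — so {alpha} is the unique smallest valid adjustment set.

{alpha}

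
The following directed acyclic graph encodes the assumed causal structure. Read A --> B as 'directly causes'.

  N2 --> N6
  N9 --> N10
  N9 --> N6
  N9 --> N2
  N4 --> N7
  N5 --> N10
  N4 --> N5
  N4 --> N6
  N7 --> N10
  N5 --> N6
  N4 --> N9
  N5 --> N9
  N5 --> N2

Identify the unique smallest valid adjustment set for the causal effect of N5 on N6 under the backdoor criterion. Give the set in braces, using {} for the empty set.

Variables eligible for adjustment (non-descendants of N5, excluding N5 and N6): {N4, N7}.
Backdoor paths from N5 to N6:
  P1: N5 <- N4 -> N9 -> N2 -> N6
  P2: N5 <- N4 -> N9 -> N6
  P3: N5 <- N4 -> N7 -> N10 <- N9 -> N2 -> N6
  P4: N5 <- N4 -> N7 -> N10 <- N9 -> N6
  P5: N5 <- N4 -> N6
The empty set is not sufficient: P1 (N5 <- N4 -> N9 -> N2 -> N6) has no collider blocking it and no conditioned non-collider, so it is open.
Try {N4}:
  P1: blocked at fork node N4 ∈ conditioning set.
  P2: blocked at fork node N4 ∈ conditioning set.
  P3: blocked at fork node N4 ∈ conditioning set.
  P4: blocked at fork node N4 ∈ conditioning set.
  P5: blocked at fork node N4 ∈ conditioning set.
{N4} contains no descendant of N5 and blocks every backdoor path.
No other singleton works — e.g. {N7} leaves P1 open — so {N4} is the unique smallest valid adjustment set.

{N4}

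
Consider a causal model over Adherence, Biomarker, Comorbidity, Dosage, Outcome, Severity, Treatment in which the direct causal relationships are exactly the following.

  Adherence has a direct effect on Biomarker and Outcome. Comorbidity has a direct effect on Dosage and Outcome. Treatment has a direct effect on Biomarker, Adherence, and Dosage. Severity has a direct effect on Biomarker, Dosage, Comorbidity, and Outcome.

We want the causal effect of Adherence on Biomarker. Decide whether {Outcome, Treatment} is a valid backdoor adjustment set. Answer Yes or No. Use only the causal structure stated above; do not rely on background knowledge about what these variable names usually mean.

Backdoor paths from Adherence to Biomarker (paths whose first edge points into Adherence):
  P1: Adherence <- Treatment -> Biomarker
  P2: Adherence <- Treatment -> Dosage <- Severity -> Biomarker
  P3: Adherence <- Treatment -> Dosage <- Comorbidity <- Severity -> Biomarker
  P4: Adherence <- Treatment -> Dosage <- Comorbidity -> Outcome <- Severity -> Biomarker
Condition 1 (no descendant of Adherence in the set): FAILS — Outcome is a descendant of Adherence.
Condition 2 (every backdoor path blocked by {Outcome, Treatment}):
  P1: blocked at fork node Treatment ∈ conditioning set.
  P2: blocked at fork node Treatment ∈ conditioning set.
  P3: blocked at fork node Treatment ∈ conditioning set.
  P4: blocked at fork node Treatment ∈ conditioning set.
{Outcome, Treatment} does not satisfy the backdoor criterion.

No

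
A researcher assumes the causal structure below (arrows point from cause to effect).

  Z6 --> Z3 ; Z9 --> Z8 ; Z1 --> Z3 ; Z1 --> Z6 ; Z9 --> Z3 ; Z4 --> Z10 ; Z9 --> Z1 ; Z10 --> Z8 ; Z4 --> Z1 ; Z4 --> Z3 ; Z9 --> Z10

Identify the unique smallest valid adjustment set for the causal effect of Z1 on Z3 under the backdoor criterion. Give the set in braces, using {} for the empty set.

Variables eligible for adjustment (non-descendants of Z1, excluding Z1 and Z3): {Z10, Z4, Z8, Z9}.
Backdoor paths from Z1 to Z3:
  P1: Z1 <- Z4 -> Z3
  P2: Z1 <- Z4 -> Z10 <- Z9 -> Z3
  P3: Z1 <- Z4 -> Z10 -> Z8 <- Z9 -> Z3
  P4: Z1 <- Z9 -> Z3
  P5: Z1 <- Z9 -> Z10 <- Z4 -> Z3
  P6: Z1 <- Z9 -> Z8 <- Z10 <- Z4 -> Z3
The empty set is not sufficient: P1 (Z1 <- Z4 -> Z3) has no collider blocking it and no conditioned non-collider, so it is open.
Try {Z4, Z9}:
  P1: blocked at fork node Z4 ∈ conditioning set.
  P2: blocked at fork node Z4 ∈ conditioning set.
  P3: blocked at fork node Z4 ∈ conditioning set.
  P4: blocked at fork node Z9 ∈ conditioning set.
  P5: blocked at fork node Z9 ∈ conditioning set.
  P6: blocked at fork node Z9 ∈ conditioning set.
{Z4, Z9} contains no descendant of Z1 and blocks every backdoor path.
Every element of {Z4, Z9} is needed (dropping Z4 leaves P1 open; dropping Z9 leaves P4 open), so no proper subset is valid.
Among all size-2 subsets of the eligible variables, only {Z4, Z9} blocks every backdoor path, so it is the unique smallest valid adjustment set.

{Z4, Z9}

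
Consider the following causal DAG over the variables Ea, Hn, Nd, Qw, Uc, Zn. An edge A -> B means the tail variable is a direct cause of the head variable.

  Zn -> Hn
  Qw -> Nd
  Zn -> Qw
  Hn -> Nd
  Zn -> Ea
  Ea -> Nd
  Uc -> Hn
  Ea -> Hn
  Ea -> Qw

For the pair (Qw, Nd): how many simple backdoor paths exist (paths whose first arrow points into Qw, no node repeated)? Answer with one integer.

7

A backdoor path from Qw to Nd is any simple undirected path whose first edge points into Qw (i.e. leaves Qw via a parent).
Parents of Qw: {Ea, Zn}.
Enumerating:
  P1: Qw <- Zn -> Ea -> Hn -> Nd
  P2: Qw <- Zn -> Ea -> Nd
  P3: Qw <- Zn -> Hn <- Ea -> Nd
  P4: Qw <- Zn -> Hn -> Nd
  P5: Qw <- Ea <- Zn -> Hn -> Nd
  P6: Qw <- Ea -> Hn -> Nd
  P7: Qw <- Ea -> Nd
That exhausts the simple backdoor paths. Count: 7.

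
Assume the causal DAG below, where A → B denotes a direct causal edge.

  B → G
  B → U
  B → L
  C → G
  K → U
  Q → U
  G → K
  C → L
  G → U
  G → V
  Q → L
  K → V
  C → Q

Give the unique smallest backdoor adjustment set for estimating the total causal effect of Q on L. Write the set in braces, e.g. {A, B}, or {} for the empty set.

{C}

Variables eligible for adjustment (non-descendants of Q, excluding Q and L): {B, C, G, K, V}.
Backdoor paths from Q to L:
  P1: Q <- C -> L
  P2: Q <- C -> G <- B -> L
  P3: Q <- C -> G -> K -> U <- B -> L
  P4: Q <- C -> G -> U <- B -> L
  P5: Q <- C -> G -> V <- K -> U <- B -> L
The empty set is not sufficient: P1 (Q <- C -> L) has no collider blocking it and no conditioned non-collider, so it is open.
Try {C}:
  P1: blocked at fork node C ∈ conditioning set.
  P2: blocked at fork node C ∈ conditioning set.
  P3: blocked at fork node C ∈ conditioning set.
  P4: blocked at fork node C ∈ conditioning set.
  P5: blocked at fork node C ∈ conditioning set.
{C} contains no descendant of Q and blocks every backdoor path.
No other singleton works — e.g. {B} leaves P1 open — so {C} is the unique smallest valid adjustment set.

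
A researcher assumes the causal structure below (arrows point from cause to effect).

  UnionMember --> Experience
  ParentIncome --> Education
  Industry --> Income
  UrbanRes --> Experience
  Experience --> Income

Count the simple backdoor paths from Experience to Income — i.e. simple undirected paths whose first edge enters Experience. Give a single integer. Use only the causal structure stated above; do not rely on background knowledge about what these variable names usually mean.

A backdoor path from Experience to Income is any simple undirected path whose first edge points into Experience (i.e. leaves Experience via a parent).
Parents of Experience: {UnionMember, UrbanRes}.
No simple path from any parent of Experience reaches Income without revisiting Experience, so there are no backdoor paths.

0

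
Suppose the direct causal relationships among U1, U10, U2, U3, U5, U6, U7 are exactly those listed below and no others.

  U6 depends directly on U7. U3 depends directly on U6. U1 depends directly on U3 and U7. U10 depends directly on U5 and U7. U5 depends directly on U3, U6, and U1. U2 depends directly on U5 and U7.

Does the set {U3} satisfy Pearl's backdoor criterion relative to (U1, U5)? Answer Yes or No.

No

Backdoor paths from U1 to U5 (paths whose first edge points into U1):
  P1: U1 <- U7 -> U6 -> U3 -> U5
  P2: U1 <- U7 -> U6 -> U5
  P3: U1 <- U7 -> U10 <- U5
  P4: U1 <- U7 -> U2 <- U5
  P5: U1 <- U3 <- U6 <- U7 -> U10 <- U5
  P6: U1 <- U3 <- U6 <- U7 -> U2 <- U5
  P7: U1 <- U3 <- U6 -> U5
  P8: U1 <- U3 -> U5
Condition 1 (no descendant of U1 in the set): holds — descendants of U1 are {U10, U2, U5}; none are in {U3}.
Condition 2 (every backdoor path blocked by {U3}):
  P1: blocked at chain node U3 ∈ conditioning set.
  P2: open — no interior node is in the conditioning set.
  P3: blocked at collider U10 (neither it nor any descendant is in the conditioning set).
  P4: blocked at collider U2 (neither it nor any descendant is in the conditioning set).
  P5: blocked at chain node U3 ∈ conditioning set.
  P6: blocked at chain node U3 ∈ conditioning set.
  P7: blocked at chain node U3 ∈ conditioning set.
  P8: blocked at fork node U3 ∈ conditioning set.
{U3} does not satisfy the backdoor criterion.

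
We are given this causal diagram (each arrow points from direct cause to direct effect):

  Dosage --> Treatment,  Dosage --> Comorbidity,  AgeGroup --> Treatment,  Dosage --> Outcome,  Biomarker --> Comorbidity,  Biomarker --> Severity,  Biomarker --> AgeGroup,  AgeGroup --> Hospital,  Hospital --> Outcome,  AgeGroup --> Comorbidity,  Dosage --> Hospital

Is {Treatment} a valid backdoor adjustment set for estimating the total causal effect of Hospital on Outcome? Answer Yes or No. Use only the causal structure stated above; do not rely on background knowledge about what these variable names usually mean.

Backdoor paths from Hospital to Outcome (paths whose first edge points into Hospital):
  P1: Hospital <- AgeGroup <- Biomarker -> Comorbidity <- Dosage -> Outcome
  P2: Hospital <- AgeGroup -> Treatment <- Dosage -> Outcome
  P3: Hospital <- AgeGroup -> Comorbidity <- Dosage -> Outcome
  P4: Hospital <- Dosage -> Outcome
Condition 1 (no descendant of Hospital in the set): holds — descendants of Hospital are {Outcome}; none are in {Treatment}.
Condition 2 (every backdoor path blocked by {Treatment}):
  P1: blocked at collider Comorbidity (neither it nor any descendant is in the conditioning set).
  P2: open — collider(s) Treatment are conditioned on (or have a conditioned descendant) and no non-collider on the path is in the set.
  P3: blocked at collider Comorbidity (neither it nor any descendant is in the conditioning set).
  P4: open — no interior node is in the conditioning set.
{Treatment} does not satisfy the backdoor criterion.

No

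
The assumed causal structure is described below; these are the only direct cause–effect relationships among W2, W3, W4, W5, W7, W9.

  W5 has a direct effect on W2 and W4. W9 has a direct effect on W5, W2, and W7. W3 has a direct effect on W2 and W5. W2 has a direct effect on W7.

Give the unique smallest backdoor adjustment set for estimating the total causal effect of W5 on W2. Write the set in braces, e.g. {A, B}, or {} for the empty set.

{W3, W9}

Variables eligible for adjustment (non-descendants of W5, excluding W5 and W2): {W3, W9}.
Backdoor paths from W5 to W2:
  P1: W5 <- W9 -> W2
  P2: W5 <- W9 -> W7 <- W2
  P3: W5 <- W3 -> W2
The empty set is not sufficient: P1 (W5 <- W9 -> W2) has no collider blocking it and no conditioned non-collider, so it is open.
Try {W3, W9}:
  P1: blocked at fork node W9 ∈ conditioning set.
  P2: blocked at fork node W9 ∈ conditioning set.
  P3: blocked at fork node W3 ∈ conditioning set.
{W3, W9} contains no descendant of W5 and blocks every backdoor path.
Every element of {W3, W9} is needed (dropping W3 leaves P3 open; dropping W9 leaves P1 open), so no proper subset is valid.
Among all size-2 subsets of the eligible variables, only {W3, W9} blocks every backdoor path, so it is the unique smallest valid adjustment set.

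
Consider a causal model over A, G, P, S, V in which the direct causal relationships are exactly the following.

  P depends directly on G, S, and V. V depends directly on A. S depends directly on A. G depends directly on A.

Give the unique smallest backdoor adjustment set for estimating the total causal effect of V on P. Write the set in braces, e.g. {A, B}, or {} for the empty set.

{A}

Variables eligible for adjustment (non-descendants of V, excluding V and P): {A, G, S}.
Backdoor paths from V to P:
  P1: V <- A -> S -> P
  P2: V <- A -> G -> P
The empty set is not sufficient: P1 (V <- A -> S -> P) has no collider blocking it and no conditioned non-collider, so it is open.
Try {A}:
  P1: blocked at fork node A ∈ conditioning set.
  P2: blocked at fork node A ∈ conditioning set.
{A} contains no descendant of V and blocks every backdoor path.
No other singleton works — e.g. {S} leaves P2 open — so {A} is the unique smallest valid adjustment set.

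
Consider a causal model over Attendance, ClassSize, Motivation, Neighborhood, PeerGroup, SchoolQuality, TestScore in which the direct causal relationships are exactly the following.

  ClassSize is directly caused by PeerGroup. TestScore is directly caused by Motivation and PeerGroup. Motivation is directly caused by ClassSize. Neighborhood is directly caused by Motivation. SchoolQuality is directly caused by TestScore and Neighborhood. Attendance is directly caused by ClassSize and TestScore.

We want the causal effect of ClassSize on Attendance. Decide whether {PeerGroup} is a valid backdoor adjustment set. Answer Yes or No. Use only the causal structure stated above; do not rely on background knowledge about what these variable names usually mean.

Yes

Backdoor paths from ClassSize to Attendance (paths whose first edge points into ClassSize):
  P1: ClassSize <- PeerGroup -> TestScore -> Attendance
Condition 1 (no descendant of ClassSize in the set): holds — descendants of ClassSize are {Attendance, Motivation, Neighborhood, SchoolQuality, TestScore}; none are in {PeerGroup}.
Condition 2 (every backdoor path blocked by {PeerGroup}):
  P1: blocked at fork node PeerGroup ∈ conditioning set.
{PeerGroup} satisfies the backdoor criterion.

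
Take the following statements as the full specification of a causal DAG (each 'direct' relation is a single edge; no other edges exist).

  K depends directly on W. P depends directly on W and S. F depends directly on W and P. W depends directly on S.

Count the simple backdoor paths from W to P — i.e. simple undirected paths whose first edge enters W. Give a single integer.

1

A backdoor path from W to P is any simple undirected path whose first edge points into W (i.e. leaves W via a parent).
Parents of W: {S}.
Enumerating:
  P1: W <- S -> P
That exhausts the simple backdoor paths. Count: 1.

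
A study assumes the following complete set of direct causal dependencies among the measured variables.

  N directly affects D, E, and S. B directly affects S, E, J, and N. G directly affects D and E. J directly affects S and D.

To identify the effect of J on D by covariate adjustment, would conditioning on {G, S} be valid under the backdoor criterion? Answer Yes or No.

Backdoor paths from J to D (paths whose first edge points into J):
  P1: J <- B -> N -> E <- G -> D
  P2: J <- B -> N -> D
  P3: J <- B -> E <- G -> D
  P4: J <- B -> E <- N -> D
  P5: J <- B -> S <- N -> E <- G -> D
  P6: J <- B -> S <- N -> D
Condition 1 (no descendant of J in the set): FAILS — S is a descendant of J.
Condition 2 (every backdoor path blocked by {G, S}):
  P1: blocked at collider E (neither it nor any descendant is in the conditioning set).
  P2: open — no interior node is in the conditioning set.
  P3: blocked at collider E (neither it nor any descendant is in the conditioning set).
  P4: blocked at collider E (neither it nor any descendant is in the conditioning set).
  P5: blocked at collider E (neither it nor any descendant is in the conditioning set).
  P6: open — collider(s) S are conditioned on (or have a conditioned descendant) and no non-collider on the path is in the set.
{G, S} does not satisfy the backdoor criterion.

No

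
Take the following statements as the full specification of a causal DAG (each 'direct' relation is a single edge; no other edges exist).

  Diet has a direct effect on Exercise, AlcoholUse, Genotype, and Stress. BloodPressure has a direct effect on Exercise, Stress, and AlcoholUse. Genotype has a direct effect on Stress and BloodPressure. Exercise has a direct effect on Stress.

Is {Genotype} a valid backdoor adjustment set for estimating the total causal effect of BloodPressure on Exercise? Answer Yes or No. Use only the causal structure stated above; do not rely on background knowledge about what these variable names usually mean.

Yes

Backdoor paths from BloodPressure to Exercise (paths whose first edge points into BloodPressure):
  P1: BloodPressure <- Genotype <- Diet -> Exercise
  P2: BloodPressure <- Genotype <- Diet -> Stress <- Exercise
  P3: BloodPressure <- Genotype -> Stress <- Diet -> Exercise
  P4: BloodPressure <- Genotype -> Stress <- Exercise
Condition 1 (no descendant of BloodPressure in the set): holds — descendants of BloodPressure are {AlcoholUse, Exercise, Stress}; none are in {Genotype}.
Condition 2 (every backdoor path blocked by {Genotype}):
  P1: blocked at chain node Genotype ∈ conditioning set.
  P2: blocked at chain node Genotype ∈ conditioning set.
  P3: blocked at fork node Genotype ∈ conditioning set.
  P4: blocked at fork node Genotype ∈ conditioning set.
{Genotype} satisfies the backdoor criterion.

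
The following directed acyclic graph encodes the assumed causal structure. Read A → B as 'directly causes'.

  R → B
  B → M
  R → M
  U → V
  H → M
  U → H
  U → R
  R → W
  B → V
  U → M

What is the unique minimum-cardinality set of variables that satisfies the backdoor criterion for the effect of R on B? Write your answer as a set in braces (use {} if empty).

Variables eligible for adjustment (non-descendants of R, excluding R and B): {H, U}.
Backdoor paths from R to B:
  P1: R <- U -> H -> M <- B
  P2: R <- U -> V <- B
  P3: R <- U -> M <- B
Each backdoor path contains an unconditioned collider, so every path is already blocked with the empty conditioning set:
  P1: blocked at collider M (neither it nor any descendant is in the conditioning set).
  P2: blocked at collider V (neither it nor any descendant is in the conditioning set).
  P3: blocked at collider M (neither it nor any descendant is in the conditioning set).
The empty set is therefore the unique smallest valid set.

{}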